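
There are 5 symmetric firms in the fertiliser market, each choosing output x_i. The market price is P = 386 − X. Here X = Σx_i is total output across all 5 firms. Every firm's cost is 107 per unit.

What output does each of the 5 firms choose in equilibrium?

46.5

A representative firm's profit is π_i = x_i(386 − X) − 107x_i, with X = x_i + Σ_{j≠i} x_j.
First-order condition: 279 − 2x_i − Σ_{j≠i} x_j = 0.
With identical firms, set every x_j = x: then 279 − 2x − 4x = 0, i.e. x = 279/6 = 46.5.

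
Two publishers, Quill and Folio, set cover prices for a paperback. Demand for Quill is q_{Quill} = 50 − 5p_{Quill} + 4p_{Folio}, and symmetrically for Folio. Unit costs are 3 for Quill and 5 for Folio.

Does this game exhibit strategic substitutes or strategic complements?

strategic complements

Quill's profit: π = (p_{Quill} − 3)(50 − 5p_{Quill} + 4p_{Folio}).
∂π/∂p_{Quill} = 65 − 10p_{Quill} + 4p_{Folio} = 0 ⇒ p_{Quill} = 6.5 + 0.4p_{Folio}.
The best-response slope dp_{Quill}/dp_{Folio} = 0.4 > 0: the reaction function is upward-sloping, so the choices are strategic complements.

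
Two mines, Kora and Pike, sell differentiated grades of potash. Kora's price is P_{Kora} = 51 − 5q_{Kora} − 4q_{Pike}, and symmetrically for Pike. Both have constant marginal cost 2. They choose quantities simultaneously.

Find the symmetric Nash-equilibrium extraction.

3.5

Mine Kora's profit: π = q_{Kora}(51 − 5q_{Kora} − 4q_{Pike}) − 2q_{Kora}.
∂π/∂q_{Kora} = 49 − 10q_{Kora} − 4q_{Pike} = 0 ⇒ q_{Kora} = 4.9 − 0.4q_{Pike}.
The game is symmetric, so in equilibrium q_{Pike} = q_{Kora}: the reaction function gives 1.4q_{Kora} = 4.9, hence q_{Kora} = 3.5.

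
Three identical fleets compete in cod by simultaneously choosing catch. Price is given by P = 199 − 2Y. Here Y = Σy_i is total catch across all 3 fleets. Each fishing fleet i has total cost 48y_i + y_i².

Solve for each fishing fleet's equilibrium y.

A representative fishing fleet's profit is π_i = y_i(199 − 2Y) − 48y_i − y_i², with Y = y_i + Σ_{j≠i} y_j.
First-order condition: 151 − 6y_i − 2Σ_{j≠i} y_j = 0.
With identical fishing fleets, set every y_j = y: then 151 − 6y − 4y = 0, i.e. y = 151/10 = 15.1.

15.1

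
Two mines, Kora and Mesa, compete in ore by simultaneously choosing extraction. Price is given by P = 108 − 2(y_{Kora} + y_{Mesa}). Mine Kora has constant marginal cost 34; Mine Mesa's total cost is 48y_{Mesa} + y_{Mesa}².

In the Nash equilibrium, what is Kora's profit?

524.88

Mine Kora's profit: π = y_{Kora}(108 − 2(y_{Kora} + y_{Mesa})) − 34y_{Kora}.
∂π/∂y_{Kora} = 74 − 4y_{Kora} − 2y_{Mesa} = 0, so y_{Kora} = 18.5 − 0.5y_{Mesa}.
For Mesa: ∂π/∂y_{Mesa} = 60 − 6y_{Mesa} − 2y_{Kora} = 0 ⇒ y_{Mesa} = 10 − (1/3)y_{Kora}.
Substituting the second reaction function into the first: y_{Kora} = 18.5 − 0.5(10 − (1/3)y_{Kora}), which gives (5/6)y_{Kora} = 13.5 ⇒ y_{Kora} = 16.2.
Then y_{Mesa} = 10 − (1/3)·16.2 = 4.6.
Price P = 108 − 2·20.8 = 66.4.
Kora's profit: (66.4 − 34)·16.2 = 524.88.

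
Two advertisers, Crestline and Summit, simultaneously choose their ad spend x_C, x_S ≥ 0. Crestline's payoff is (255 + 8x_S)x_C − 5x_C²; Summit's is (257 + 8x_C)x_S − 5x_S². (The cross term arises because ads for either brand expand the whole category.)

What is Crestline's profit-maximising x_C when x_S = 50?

Expanding Crestline's payoff: 255x_C + 8x_Sx_C − 5x_C².
∂π/∂x_C = 255 + 8x_S − 10x_C = 0, so x_C = 25.5 + 0.8x_S.
At x_S = 50: x_C = 25.5 + 0.8·50 = 65.5.

65.5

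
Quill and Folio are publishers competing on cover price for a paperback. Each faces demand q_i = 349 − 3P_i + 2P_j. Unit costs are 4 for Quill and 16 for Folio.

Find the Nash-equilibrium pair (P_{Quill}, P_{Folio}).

92.5, 97

Quill's profit: π = (P_{Quill} − 4)(349 − 3P_{Quill} + 2P_{Folio}).
∂π/∂P_{Quill} = 361 − 6P_{Quill} + 2P_{Folio} = 0 ⇒ P_{Quill} = 361/6 + (1/3)P_{Folio}.
Similarly P_{Folio} = 397/6 + (1/3)P_{Quill}.
Solving the two reaction functions simultaneously: (1 − (1/3)(1/3))P_{Quill} = 361/6 + (1/3)·(397/6), so (8/9)P_{Quill} = 740/9 and P_{Quill} = 92.5.
Then P_{Folio} = 397/6 + (1/3)·92.5 = 97.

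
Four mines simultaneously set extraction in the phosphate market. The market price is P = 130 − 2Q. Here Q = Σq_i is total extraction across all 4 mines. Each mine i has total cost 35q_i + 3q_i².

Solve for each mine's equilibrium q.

A representative mine's profit is π_i = q_i(130 − 2Q) − 35q_i − 3q_i², with Q = q_i + Σ_{j≠i} q_j.
First-order condition: 95 − 10q_i − 2Σ_{j≠i} q_j = 0.
With identical mines, set every q_j = q: then 95 − 10q − 6q = 0, i.e. q = 95/16 = 5.9375.

5.9375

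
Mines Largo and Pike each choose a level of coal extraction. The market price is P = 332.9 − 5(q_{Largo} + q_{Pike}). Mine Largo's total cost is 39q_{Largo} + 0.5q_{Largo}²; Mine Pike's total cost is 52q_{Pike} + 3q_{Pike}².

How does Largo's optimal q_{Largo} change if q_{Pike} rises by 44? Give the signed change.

-20

Mine Largo's profit: π = q_{Largo}(332.9 − 5(q_{Largo} + q_{Pike})) − 39q_{Largo} − 0.5q_{Largo}².
∂π/∂q_{Largo} = 293.9 − 11q_{Largo} − 5q_{Pike} = 0, so q_{Largo} = 2939/110 − (5/11)q_{Pike}.
The reaction-function slope is −5/11, so a 44-unit rise in q_{Pike} moves q_{Largo} by −5/11 × 44 = −20. Largo's best response falls — the actions are strategic substitutes.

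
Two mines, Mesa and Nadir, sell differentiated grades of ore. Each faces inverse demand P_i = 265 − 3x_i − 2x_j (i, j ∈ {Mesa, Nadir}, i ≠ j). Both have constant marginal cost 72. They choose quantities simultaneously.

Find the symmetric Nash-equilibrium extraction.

24.125

Mine Mesa's profit: π = x_{Mesa}(265 − 3x_{Mesa} − 2x_{Nadir}) − 72x_{Mesa}.
∂π/∂x_{Mesa} = 193 − 6x_{Mesa} − 2x_{Nadir} = 0 ⇒ x_{Mesa} = 193/6 − (1/3)x_{Nadir}.
The game is symmetric, so in equilibrium x_{Nadir} = x_{Mesa}: the reaction function gives (4/3)x_{Mesa} = 193/6, hence x_{Mesa} = 24.125.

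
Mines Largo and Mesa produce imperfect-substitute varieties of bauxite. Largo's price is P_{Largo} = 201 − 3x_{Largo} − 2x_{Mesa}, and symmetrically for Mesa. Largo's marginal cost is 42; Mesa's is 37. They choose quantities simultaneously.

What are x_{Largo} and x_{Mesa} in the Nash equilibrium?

Mine Largo's profit: π = x_{Largo}(201 − 3x_{Largo} − 2x_{Mesa}) − 42x_{Largo}.
∂π/∂x_{Largo} = 159 − 6x_{Largo} − 2x_{Mesa} = 0 ⇒ x_{Largo} = 26.5 − (1/3)x_{Mesa}.
Similarly x_{Mesa} = 82/3 − (1/3)x_{Largo}.
Plugging x_{Mesa} into Largo's best response: x_{Largo} = 26.5 − (1/3)(82/3 − (1/3)x_{Largo}) ⇒ (8/9)x_{Largo} = 313/18, so x_{Largo} = 19.5625.
Then x_{Mesa} = 82/3 − (1/3)·19.5625 = 20.8125.

19.5625, 20.8125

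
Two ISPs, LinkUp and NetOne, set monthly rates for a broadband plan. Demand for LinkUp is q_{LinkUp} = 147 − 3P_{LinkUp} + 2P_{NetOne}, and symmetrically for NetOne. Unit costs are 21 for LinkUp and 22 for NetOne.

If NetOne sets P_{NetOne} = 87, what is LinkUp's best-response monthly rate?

64

LinkUp's profit: π = (P_{LinkUp} − 21)(147 − 3P_{LinkUp} + 2P_{NetOne}).
∂π/∂P_{LinkUp} = 210 − 6P_{LinkUp} + 2P_{NetOne} = 0 ⇒ P_{LinkUp} = 35 + (1/3)P_{NetOne}.
At P_{NetOne} = 87: P_{LinkUp} = 35 + (1/3)·87 = 64.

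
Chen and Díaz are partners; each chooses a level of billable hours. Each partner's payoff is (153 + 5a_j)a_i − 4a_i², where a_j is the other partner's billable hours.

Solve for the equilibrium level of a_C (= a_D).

51

Chen's payoff is (153 + 5a_D)a_C − 4a_C².
∂π/∂a_C = 153 + 5a_D − 8a_C = 0, so a_C = 19.125 + 0.625a_D.
By symmetry a_D = a_C; substituting into the reaction function, 0.375a_C = 19.125 and a_C = 51.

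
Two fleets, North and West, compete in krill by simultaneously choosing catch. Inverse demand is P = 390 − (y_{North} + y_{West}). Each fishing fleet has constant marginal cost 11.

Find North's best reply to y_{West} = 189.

95

Fishing fleet North's profit: π = y_{North}(390 − (y_{North} + y_{West})) − 11y_{North}.
∂π/∂y_{North} = 379 − 2y_{North} − y_{West} = 0, so y_{North} = 189.5 − 0.5y_{West}.
At y_{West} = 189: y_{North} = 189.5 − 0.5·189 = 95.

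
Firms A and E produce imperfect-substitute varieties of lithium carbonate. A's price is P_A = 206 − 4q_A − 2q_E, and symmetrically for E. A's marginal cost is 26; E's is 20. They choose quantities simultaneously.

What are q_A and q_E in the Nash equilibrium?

17.8, 18.8

Firm A's profit: π = q_A(206 − 4q_A − 2q_E) − 26q_A.
∂π/∂q_A = 180 − 8q_A − 2q_E = 0 ⇒ q_A = 22.5 − 0.25q_E.
Similarly q_E = 23.25 − 0.25q_A.
Plugging q_E into A's best response: q_A = 22.5 − 0.25(23.25 − 0.25q_A) ⇒ 0.9375q_A = 16.6875, so q_A = 17.8.
Then q_E = 23.25 − 0.25·17.8 = 18.8.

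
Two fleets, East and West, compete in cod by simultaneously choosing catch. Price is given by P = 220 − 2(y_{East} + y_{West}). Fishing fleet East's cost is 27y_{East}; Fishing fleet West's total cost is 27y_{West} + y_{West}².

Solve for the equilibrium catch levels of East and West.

Fishing fleet East's profit: π = y_{East}(220 − 2(y_{East} + y_{West})) − 27y_{East}.
∂π/∂y_{East} = 193 − 4y_{East} − 2y_{West} = 0, so y_{East} = 48.25 − 0.5y_{West}.
For West: ∂π/∂y_{West} = 193 − 6y_{West} − 2y_{East} = 0 ⇒ y_{West} = 193/6 − (1/3)y_{East}.
Substituting the second reaction function into the first: y_{East} = 48.25 − 0.5(193/6 − (1/3)y_{East}), which gives (5/6)y_{East} = 193/6 ⇒ y_{East} = 38.6.
Then y_{West} = 193/6 − (1/3)·38.6 = 19.3.

38.6, 19.3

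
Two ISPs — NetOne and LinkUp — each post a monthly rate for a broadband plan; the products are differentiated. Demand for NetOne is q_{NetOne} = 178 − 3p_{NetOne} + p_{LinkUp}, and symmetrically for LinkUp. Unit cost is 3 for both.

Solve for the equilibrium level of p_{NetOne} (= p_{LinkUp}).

NetOne's profit: π = (p_{NetOne} − 3)(178 − 3p_{NetOne} + p_{LinkUp}).
∂π/∂p_{NetOne} = 187 − 6p_{NetOne} + p_{LinkUp} = 0 ⇒ p_{NetOne} = 187/6 + (1/6)p_{LinkUp}.
The game is symmetric, so in equilibrium p_{LinkUp} = p_{NetOne}: the reaction function gives (5/6)p_{NetOne} = 187/6, hence p_{NetOne} = 37.4.

37.4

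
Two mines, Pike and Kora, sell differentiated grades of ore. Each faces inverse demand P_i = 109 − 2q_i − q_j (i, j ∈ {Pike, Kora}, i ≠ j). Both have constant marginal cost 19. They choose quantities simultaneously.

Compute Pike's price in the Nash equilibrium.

Mine Pike's profit: π = q_{Pike}(109 − 2q_{Pike} − q_{Kora}) − 19q_{Pike}.
∂π/∂q_{Pike} = 90 − 4q_{Pike} − q_{Kora} = 0 ⇒ q_{Pike} = 22.5 − 0.25q_{Kora}.
The game is symmetric, so in equilibrium q_{Kora} = q_{Pike}: the reaction function gives 1.25q_{Pike} = 22.5, hence q_{Pike} = 18.
P_{Pike} = 109 − 2·18 − 18 = 55.

55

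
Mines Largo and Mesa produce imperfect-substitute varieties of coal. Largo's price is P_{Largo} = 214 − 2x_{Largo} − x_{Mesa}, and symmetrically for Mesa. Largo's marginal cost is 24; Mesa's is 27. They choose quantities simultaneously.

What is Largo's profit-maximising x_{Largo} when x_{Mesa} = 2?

Mine Largo's profit: π = x_{Largo}(214 − 2x_{Largo} − x_{Mesa}) − 24x_{Largo}.
∂π/∂x_{Largo} = 190 − 4x_{Largo} − x_{Mesa} = 0 ⇒ x_{Largo} = 47.5 − 0.25x_{Mesa}.
At x_{Mesa} = 2: x_{Largo} = 47.5 − 0.25·2 = 47.

47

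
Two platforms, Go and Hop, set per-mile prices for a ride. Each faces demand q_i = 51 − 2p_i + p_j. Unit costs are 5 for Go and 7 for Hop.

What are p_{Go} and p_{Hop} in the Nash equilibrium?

20.6, 21.4

Go's profit: π = (p_{Go} − 5)(51 − 2p_{Go} + p_{Hop}).
∂π/∂p_{Go} = 61 − 4p_{Go} + p_{Hop} = 0 ⇒ p_{Go} = 15.25 + 0.25p_{Hop}.
Similarly p_{Hop} = 16.25 + 0.25p_{Go}.
Solving the two reaction functions simultaneously: (1 − (0.25)(0.25))p_{Go} = 15.25 + 0.25·16.25, so 0.9375p_{Go} = 19.3125 and p_{Go} = 20.6.
Then p_{Hop} = 16.25 + 0.25·20.6 = 21.4.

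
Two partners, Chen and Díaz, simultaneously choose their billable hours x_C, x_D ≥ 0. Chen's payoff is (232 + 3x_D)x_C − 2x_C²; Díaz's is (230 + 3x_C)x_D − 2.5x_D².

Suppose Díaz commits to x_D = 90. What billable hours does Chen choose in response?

125.5

Expanding Chen's payoff: 232x_C + 3x_Dx_C − 2x_C².
∂π/∂x_C = 232 + 3x_D − 4x_C = 0, so x_C = 58 + 0.75x_D.
At x_D = 90: x_C = 58 + 0.75·90 = 125.5.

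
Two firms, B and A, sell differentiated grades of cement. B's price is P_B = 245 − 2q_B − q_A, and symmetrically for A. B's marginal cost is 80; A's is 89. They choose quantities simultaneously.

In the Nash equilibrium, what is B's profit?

2257.92

Firm B's profit: π = q_B(245 − 2q_B − q_A) − 80q_B.
∂π/∂q_B = 165 − 4q_B − q_A = 0 ⇒ q_B = 41.25 − 0.25q_A.
Similarly q_A = 39 − 0.25q_B.
Substituting the second reaction function into the first: q_B = 41.25 − 0.25(39 − 0.25q_B), which gives 0.9375q_B = 31.5 ⇒ q_B = 33.6.
Then q_A = 39 − 0.25·33.6 = 30.6.
P_B = 245 − 2·33.6 − 30.6 = 147.2.
Profit = (147.2 − 80)·33.6 = 2257.92.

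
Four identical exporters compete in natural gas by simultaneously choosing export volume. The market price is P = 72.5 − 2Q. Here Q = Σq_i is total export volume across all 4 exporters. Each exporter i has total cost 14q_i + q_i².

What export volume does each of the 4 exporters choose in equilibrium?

A representative exporter's profit is π_i = q_i(72.5 − 2Q) − 14q_i − q_i², with Q = q_i + Σ_{j≠i} q_j.
First-order condition: 58.5 − 6q_i − 2Σ_{j≠i} q_j = 0.
Imposing symmetry (q_j = q for all j) turns Σ_{j≠i} q_j into 3q, so 58.5 = 12q and q = 4.875.

4.875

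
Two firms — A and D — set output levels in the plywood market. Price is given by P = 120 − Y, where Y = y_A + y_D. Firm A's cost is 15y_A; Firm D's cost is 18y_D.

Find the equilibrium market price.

Firm A's profit: π = y_A(120 − (y_A + y_D)) − 15y_A.
∂π/∂y_A = 105 − 2y_A − y_D = 0, so y_A = 52.5 − 0.5y_D.
By the same steps for D: y_D = 51 − 0.5y_A.
Substituting the second reaction function into the first: y_A = 52.5 − 0.5(51 − 0.5y_A), which gives 0.75y_A = 27 ⇒ y_A = 36.
Then y_D = 51 − 0.5·36 = 33.
Equilibrium price: P = 120 − 69 = 51.

51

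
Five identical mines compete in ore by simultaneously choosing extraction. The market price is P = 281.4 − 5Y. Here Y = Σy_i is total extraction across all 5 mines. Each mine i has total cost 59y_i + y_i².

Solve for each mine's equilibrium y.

6.95

A representative mine's profit is π_i = y_i(281.4 − 5Y) − 59y_i − y_i², with Y = y_i + Σ_{j≠i} y_j.
First-order condition: 222.4 − 12y_i − 5Σ_{j≠i} y_j = 0.
Imposing symmetry (y_j = y for all j) turns Σ_{j≠i} y_j into 4y, so 222.4 = 32y and y = 6.95.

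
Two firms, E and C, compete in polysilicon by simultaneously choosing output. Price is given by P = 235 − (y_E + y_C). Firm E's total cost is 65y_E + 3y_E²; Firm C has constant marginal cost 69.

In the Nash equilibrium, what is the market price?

Firm E's profit: π = y_E(235 − (y_E + y_C)) − 65y_E − 3y_E².
∂π/∂y_E = 170 − 8y_E − y_C = 0, so y_E = 21.25 − 0.125y_C.
For C: ∂π/∂y_C = 166 − 2y_C − y_E = 0 ⇒ y_C = 83 − 0.5y_E.
Plugging y_C into E's best response: y_E = 21.25 − 0.125(83 − 0.5y_E) ⇒ 0.9375y_E = 10.875, so y_E = 11.6.
Then y_C = 83 − 0.5·11.6 = 77.2.
Equilibrium price: P = 235 − 88.8 = 146.2.

146.2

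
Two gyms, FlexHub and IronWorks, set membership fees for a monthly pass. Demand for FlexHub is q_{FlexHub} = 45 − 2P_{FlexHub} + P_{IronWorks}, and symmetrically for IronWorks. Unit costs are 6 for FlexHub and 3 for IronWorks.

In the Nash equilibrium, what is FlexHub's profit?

FlexHub's profit: π = (P_{FlexHub} − 6)(45 − 2P_{FlexHub} + P_{IronWorks}).
∂π/∂P_{FlexHub} = 57 − 4P_{FlexHub} + P_{IronWorks} = 0 ⇒ P_{FlexHub} = 14.25 + 0.25P_{IronWorks}.
Similarly P_{IronWorks} = 12.75 + 0.25P_{FlexHub}.
Solving the two reaction functions simultaneously: (1 − (0.25)(0.25))P_{FlexHub} = 14.25 + 0.25·12.75, so 0.9375P_{FlexHub} = 17.4375 and P_{FlexHub} = 18.6.
Then P_{IronWorks} = 12.75 + 0.25·18.6 = 17.4.
q_{FlexHub} = 45 − 2·18.6 + 17.4 = 25.2.
Profit = (18.6 − 6)·25.2 = 317.52.

317.52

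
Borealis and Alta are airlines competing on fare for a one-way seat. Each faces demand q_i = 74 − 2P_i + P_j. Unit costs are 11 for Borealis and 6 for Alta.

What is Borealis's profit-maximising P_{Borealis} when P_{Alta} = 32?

Borealis's profit: π = (P_{Borealis} − 11)(74 − 2P_{Borealis} + P_{Alta}).
∂π/∂P_{Borealis} = 96 − 4P_{Borealis} + P_{Alta} = 0 ⇒ P_{Borealis} = 24 + 0.25P_{Alta}.
At P_{Alta} = 32: P_{Borealis} = 24 + 0.25·32 = 32.

32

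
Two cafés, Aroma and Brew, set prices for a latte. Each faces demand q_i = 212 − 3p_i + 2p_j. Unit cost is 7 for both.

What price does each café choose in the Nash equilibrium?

58.25

Aroma's profit: π = (p_{Aroma} − 7)(212 − 3p_{Aroma} + 2p_{Brew}).
∂π/∂p_{Aroma} = 233 − 6p_{Aroma} + 2p_{Brew} = 0 ⇒ p_{Aroma} = 233/6 + (1/3)p_{Brew}.
By symmetry p_{Brew} = p_{Aroma}; substituting into the reaction function, (2/3)p_{Aroma} = 233/6 and p_{Aroma} = 58.25.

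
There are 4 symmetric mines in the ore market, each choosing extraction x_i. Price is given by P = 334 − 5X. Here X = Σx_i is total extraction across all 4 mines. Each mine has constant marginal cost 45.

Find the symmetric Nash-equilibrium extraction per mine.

A representative mine's profit is π_i = x_i(334 − 5X) − 45x_i, with X = x_i + Σ_{j≠i} x_j.
First-order condition: 289 − 10x_i − 5Σ_{j≠i} x_j = 0.
With identical mines, set every x_j = x: then 289 − 10x − 15x = 0, i.e. x = 289/25 = 11.56.

11.56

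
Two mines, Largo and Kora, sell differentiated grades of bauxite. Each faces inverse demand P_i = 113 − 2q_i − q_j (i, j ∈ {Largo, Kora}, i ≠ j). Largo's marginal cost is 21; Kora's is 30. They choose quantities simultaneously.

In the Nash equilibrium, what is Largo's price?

59

Mine Largo's profit: π = q_{Largo}(113 − 2q_{Largo} − q_{Kora}) − 21q_{Largo}.
∂π/∂q_{Largo} = 92 − 4q_{Largo} − q_{Kora} = 0 ⇒ q_{Largo} = 23 − 0.25q_{Kora}.
Similarly q_{Kora} = 20.75 − 0.25q_{Largo}.
Solving the two reaction functions simultaneously: (1 − (−0.25)(−0.25))q_{Largo} = 23 − 0.25·20.75, so 0.9375q_{Largo} = 17.8125 and q_{Largo} = 19.
Then q_{Kora} = 20.75 − 0.25·19 = 16.
P_{Largo} = 113 − 2·19 − 16 = 59.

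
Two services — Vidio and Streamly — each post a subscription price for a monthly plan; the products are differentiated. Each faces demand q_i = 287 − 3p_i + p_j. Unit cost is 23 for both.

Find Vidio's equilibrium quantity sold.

144.6

Vidio's profit: π = (p_{Vidio} − 23)(287 − 3p_{Vidio} + p_{Streamly}).
∂π/∂p_{Vidio} = 356 − 6p_{Vidio} + p_{Streamly} = 0 ⇒ p_{Vidio} = 178/3 + (1/6)p_{Streamly}.
Setting p_{Vidio} = p_{Streamly} in the reaction function: p_{Vidio} = 178/3 + (1/6)p_{Vidio}, so p_{Vidio} = (178/3) / (5/6) = 71.2.
q_{Vidio} = 287 − 3·71.2 + 71.2 = 144.6.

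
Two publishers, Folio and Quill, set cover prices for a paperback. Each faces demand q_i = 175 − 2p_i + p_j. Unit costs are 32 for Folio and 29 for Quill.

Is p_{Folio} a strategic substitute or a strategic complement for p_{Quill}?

Folio's profit: π = (p_{Folio} − 32)(175 − 2p_{Folio} + p_{Quill}).
∂π/∂p_{Folio} = 239 − 4p_{Folio} + p_{Quill} = 0 ⇒ p_{Folio} = 59.75 + 0.25p_{Quill}.
The best-response slope dp_{Folio}/dp_{Quill} = 0.25 > 0: the reaction function is upward-sloping, so the choices are strategic complements.

strategic complements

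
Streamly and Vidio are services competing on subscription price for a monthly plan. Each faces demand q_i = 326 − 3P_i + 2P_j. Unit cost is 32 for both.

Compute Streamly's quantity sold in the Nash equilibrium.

Streamly's profit: π = (P_{Streamly} − 32)(326 − 3P_{Streamly} + 2P_{Vidio}).
∂π/∂P_{Streamly} = 422 − 6P_{Streamly} + 2P_{Vidio} = 0 ⇒ P_{Streamly} = 211/3 + (1/3)P_{Vidio}.
Setting P_{Streamly} = P_{Vidio} in the reaction function: P_{Streamly} = 211/3 + (1/3)P_{Streamly}, so P_{Streamly} = (211/3) / (2/3) = 105.5.
q_{Streamly} = 326 − 3·105.5 + 2·105.5 = 220.5.

220.5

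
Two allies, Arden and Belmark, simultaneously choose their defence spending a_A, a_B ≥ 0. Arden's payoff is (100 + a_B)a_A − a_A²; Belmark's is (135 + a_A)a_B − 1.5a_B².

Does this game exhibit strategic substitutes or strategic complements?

strategic complements

Expanding Arden's payoff: 100a_A + a_Ba_A − a_A².
∂π/∂a_A = 100 + a_B − 2a_A = 0, so a_A = 50 + 0.5a_B.
The best-response slope da_A/da_B = 0.5 > 0: the reaction function is upward-sloping, so the choices are strategic complements.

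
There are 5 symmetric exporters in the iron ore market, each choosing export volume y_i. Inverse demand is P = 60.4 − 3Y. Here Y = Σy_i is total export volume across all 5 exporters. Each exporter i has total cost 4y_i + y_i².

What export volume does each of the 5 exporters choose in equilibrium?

A representative exporter's profit is π_i = y_i(60.4 − 3Y) − 4y_i − y_i², with Y = y_i + Σ_{j≠i} y_j.
First-order condition: 56.4 − 8y_i − 3Σ_{j≠i} y_j = 0.
With identical exporters, set every y_j = y: then 56.4 − 8y − 12y = 0, i.e. y = 56.4/20 = 2.82.

2.82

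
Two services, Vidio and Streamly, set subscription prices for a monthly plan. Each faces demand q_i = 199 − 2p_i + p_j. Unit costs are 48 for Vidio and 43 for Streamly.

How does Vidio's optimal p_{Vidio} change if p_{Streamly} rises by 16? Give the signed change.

Vidio's profit: π = (p_{Vidio} − 48)(199 − 2p_{Vidio} + p_{Streamly}).
∂π/∂p_{Vidio} = 295 − 4p_{Vidio} + p_{Streamly} = 0 ⇒ p_{Vidio} = 73.75 + 0.25p_{Streamly}.
The reaction-function slope is 0.25, so a 16-unit rise in p_{Streamly} moves p_{Vidio} by 0.25 × 16 = 4. Vidio's best response rises — the actions are strategic complements.

4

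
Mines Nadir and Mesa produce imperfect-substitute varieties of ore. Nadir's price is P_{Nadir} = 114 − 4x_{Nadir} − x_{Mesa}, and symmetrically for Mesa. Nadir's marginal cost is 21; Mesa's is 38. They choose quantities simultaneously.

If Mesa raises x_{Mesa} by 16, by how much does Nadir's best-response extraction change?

Mine Nadir's profit: π = x_{Nadir}(114 − 4x_{Nadir} − x_{Mesa}) − 21x_{Nadir}.
∂π/∂x_{Nadir} = 93 − 8x_{Nadir} − x_{Mesa} = 0 ⇒ x_{Nadir} = 11.625 − 0.125x_{Mesa}.
The reaction-function slope is −0.125, so a 16-unit rise in x_{Mesa} moves x_{Nadir} by −0.125 × 16 = −2. Nadir's best response falls — the actions are strategic substitutes.

-2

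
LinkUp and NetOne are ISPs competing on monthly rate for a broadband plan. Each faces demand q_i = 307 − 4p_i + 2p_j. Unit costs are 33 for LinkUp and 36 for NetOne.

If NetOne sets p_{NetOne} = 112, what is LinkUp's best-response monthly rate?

LinkUp's profit: π = (p_{LinkUp} − 33)(307 − 4p_{LinkUp} + 2p_{NetOne}).
∂π/∂p_{LinkUp} = 439 − 8p_{LinkUp} + 2p_{NetOne} = 0 ⇒ p_{LinkUp} = 54.875 + 0.25p_{NetOne}.
At p_{NetOne} = 112: p_{LinkUp} = 54.875 + 0.25·112 = 82.875.

82.875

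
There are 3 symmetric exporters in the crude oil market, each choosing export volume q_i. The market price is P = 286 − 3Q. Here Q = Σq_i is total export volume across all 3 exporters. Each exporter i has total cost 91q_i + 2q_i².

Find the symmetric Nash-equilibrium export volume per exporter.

12.1875

A representative exporter's profit is π_i = q_i(286 − 3Q) − 91q_i − 2q_i², with Q = q_i + Σ_{j≠i} q_j.
First-order condition: 195 − 10q_i − 3Σ_{j≠i} q_j = 0.
In a symmetric equilibrium every exporter chooses the same q, so Σ_{j≠i} q_j = 2q. The condition becomes 195 − 16q = 0, giving q = 195/16 = 12.1875.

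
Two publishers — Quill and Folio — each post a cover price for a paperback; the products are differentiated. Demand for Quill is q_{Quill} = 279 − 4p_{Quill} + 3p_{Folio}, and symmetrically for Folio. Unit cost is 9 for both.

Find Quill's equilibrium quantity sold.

Quill's profit: π = (p_{Quill} − 9)(279 − 4p_{Quill} + 3p_{Folio}).
∂π/∂p_{Quill} = 315 − 8p_{Quill} + 3p_{Folio} = 0 ⇒ p_{Quill} = 39.375 + 0.375p_{Folio}.
By symmetry p_{Folio} = p_{Quill}; substituting into the reaction function, 0.625p_{Quill} = 39.375 and p_{Quill} = 63.
q_{Quill} = 279 − 4·63 + 3·63 = 216.

216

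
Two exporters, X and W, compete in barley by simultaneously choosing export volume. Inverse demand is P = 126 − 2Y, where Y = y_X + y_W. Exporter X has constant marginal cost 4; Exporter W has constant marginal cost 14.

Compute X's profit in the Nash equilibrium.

968

Exporter X's profit: π = y_X(126 − 2(y_X + y_W)) − 4y_X.
∂π/∂y_X = 122 − 4y_X − 2y_W = 0, so y_X = 30.5 − 0.5y_W.
By the same steps for W: y_W = 28 − 0.5y_X.
Plugging y_W into X's best response: y_X = 30.5 − 0.5(28 − 0.5y_X) ⇒ 0.75y_X = 16.5, so y_X = 22.
Then y_W = 28 − 0.5·22 = 17.
Price P = 126 − 2·39 = 48.
X's profit: (48 − 4)·22 = 968.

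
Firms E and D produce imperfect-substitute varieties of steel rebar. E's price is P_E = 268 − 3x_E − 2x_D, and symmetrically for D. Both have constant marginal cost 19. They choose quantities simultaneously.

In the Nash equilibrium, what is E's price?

112.375

Firm E's profit: π = x_E(268 − 3x_E − 2x_D) − 19x_E.
∂π/∂x_E = 249 − 6x_E − 2x_D = 0 ⇒ x_E = 41.5 − (1/3)x_D.
The game is symmetric, so in equilibrium x_D = x_E: the reaction function gives (4/3)x_E = 41.5, hence x_E = 31.125.
P_E = 268 − 3·31.125 − 2·31.125 = 112.375.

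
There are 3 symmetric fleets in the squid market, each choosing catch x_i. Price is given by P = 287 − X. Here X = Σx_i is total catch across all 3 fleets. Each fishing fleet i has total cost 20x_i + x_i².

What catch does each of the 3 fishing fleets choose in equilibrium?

44.5

A representative fishing fleet's profit is π_i = x_i(287 − X) − 20x_i − x_i², with X = x_i + Σ_{j≠i} x_j.
First-order condition: 267 − 4x_i − Σ_{j≠i} x_j = 0.
In a symmetric equilibrium every fishing fleet chooses the same x, so Σ_{j≠i} x_j = 2x. The condition becomes 267 − 6x = 0, giving x = 267/6 = 44.5.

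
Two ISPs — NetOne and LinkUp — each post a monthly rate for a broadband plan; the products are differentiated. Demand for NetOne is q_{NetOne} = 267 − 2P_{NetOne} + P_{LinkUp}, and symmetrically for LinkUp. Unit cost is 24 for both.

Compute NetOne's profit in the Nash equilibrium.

NetOne's profit: π = (P_{NetOne} − 24)(267 − 2P_{NetOne} + P_{LinkUp}).
∂π/∂P_{NetOne} = 315 − 4P_{NetOne} + P_{LinkUp} = 0 ⇒ P_{NetOne} = 78.75 + 0.25P_{LinkUp}.
The game is symmetric, so in equilibrium P_{LinkUp} = P_{NetOne}: the reaction function gives 0.75P_{NetOne} = 78.75, hence P_{NetOne} = 105.
q_{NetOne} = 267 − 2·105 + 105 = 162.
Profit = (105 − 24)·162 = 13122.

13122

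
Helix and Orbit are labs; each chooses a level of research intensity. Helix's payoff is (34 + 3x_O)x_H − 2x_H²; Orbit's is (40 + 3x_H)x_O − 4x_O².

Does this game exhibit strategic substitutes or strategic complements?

Expanding Helix's payoff: 34x_H + 3x_Ox_H − 2x_H².
∂π/∂x_H = 34 + 3x_O − 4x_H = 0, so x_H = 8.5 + 0.75x_O.
The best-response slope dx_H/dx_O = 0.75 > 0: the reaction function is upward-sloping, so the choices are strategic complements.

strategic complements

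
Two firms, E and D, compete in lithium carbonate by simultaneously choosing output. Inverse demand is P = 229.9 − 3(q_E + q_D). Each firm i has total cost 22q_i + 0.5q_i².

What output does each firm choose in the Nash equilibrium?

20.79

Firm E's profit: π = q_E(229.9 − 3(q_E + q_D)) − 22q_E − 0.5q_E².
∂π/∂q_E = 207.9 − 7q_E − 3q_D = 0, so q_E = 29.7 − (3/7)q_D.
Setting q_E = q_D in the reaction function: q_E = 29.7 − (3/7)q_E, so q_E = 29.7 / (10/7) = 20.79.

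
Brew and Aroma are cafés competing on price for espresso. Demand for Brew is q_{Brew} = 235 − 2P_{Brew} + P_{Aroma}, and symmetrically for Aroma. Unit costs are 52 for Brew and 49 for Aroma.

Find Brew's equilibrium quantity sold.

121.2

Brew's profit: π = (P_{Brew} − 52)(235 − 2P_{Brew} + P_{Aroma}).
∂π/∂P_{Brew} = 339 − 4P_{Brew} + P_{Aroma} = 0 ⇒ P_{Brew} = 84.75 + 0.25P_{Aroma}.
Similarly P_{Aroma} = 83.25 + 0.25P_{Brew}.
Substituting the second reaction function into the first: P_{Brew} = 84.75 + 0.25(83.25 + 0.25P_{Brew}), which gives 0.9375P_{Brew} = 105.5625 ⇒ P_{Brew} = 112.6.
Then P_{Aroma} = 83.25 + 0.25·112.6 = 111.4.
q_{Brew} = 235 − 2·112.6 + 111.4 = 121.2.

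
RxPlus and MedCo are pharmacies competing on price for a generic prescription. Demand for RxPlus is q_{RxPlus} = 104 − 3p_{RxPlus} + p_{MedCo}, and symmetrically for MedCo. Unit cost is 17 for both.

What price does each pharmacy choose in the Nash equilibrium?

31

RxPlus's profit: π = (p_{RxPlus} − 17)(104 − 3p_{RxPlus} + p_{MedCo}).
∂π/∂p_{RxPlus} = 155 − 6p_{RxPlus} + p_{MedCo} = 0 ⇒ p_{RxPlus} = 155/6 + (1/6)p_{MedCo}.
The game is symmetric, so in equilibrium p_{MedCo} = p_{RxPlus}: the reaction function gives (5/6)p_{RxPlus} = 155/6, hence p_{RxPlus} = 31.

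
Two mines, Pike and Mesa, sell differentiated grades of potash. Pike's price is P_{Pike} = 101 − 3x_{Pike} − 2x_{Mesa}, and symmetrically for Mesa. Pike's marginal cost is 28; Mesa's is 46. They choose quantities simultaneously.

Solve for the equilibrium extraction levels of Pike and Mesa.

Mine Pike's profit: π = x_{Pike}(101 − 3x_{Pike} − 2x_{Mesa}) − 28x_{Pike}.
∂π/∂x_{Pike} = 73 − 6x_{Pike} − 2x_{Mesa} = 0 ⇒ x_{Pike} = 73/6 − (1/3)x_{Mesa}.
Similarly x_{Mesa} = 55/6 − (1/3)x_{Pike}.
Substituting the second reaction function into the first: x_{Pike} = 73/6 − (1/3)(55/6 − (1/3)x_{Pike}), which gives (8/9)x_{Pike} = 82/9 ⇒ x_{Pike} = 10.25.
Then x_{Mesa} = 55/6 − (1/3)·10.25 = 5.75.

10.25, 5.75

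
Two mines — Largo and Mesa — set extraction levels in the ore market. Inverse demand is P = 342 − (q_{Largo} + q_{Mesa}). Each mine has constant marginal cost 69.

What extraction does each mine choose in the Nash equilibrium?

91

Mine Largo's profit: π = q_{Largo}(342 − (q_{Largo} + q_{Mesa})) − 69q_{Largo}.
∂π/∂q_{Largo} = 273 − 2q_{Largo} − q_{Mesa} = 0, so q_{Largo} = 136.5 − 0.5q_{Mesa}.
By symmetry q_{Mesa} = q_{Largo}; substituting into the reaction function, 1.5q_{Largo} = 136.5 and q_{Largo} = 91.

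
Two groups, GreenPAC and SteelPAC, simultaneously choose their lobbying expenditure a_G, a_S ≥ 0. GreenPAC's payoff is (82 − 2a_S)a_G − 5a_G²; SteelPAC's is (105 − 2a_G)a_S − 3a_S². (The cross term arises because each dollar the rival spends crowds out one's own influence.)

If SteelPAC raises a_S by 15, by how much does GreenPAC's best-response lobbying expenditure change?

Expanding GreenPAC's payoff: 82a_G − 2a_Sa_G − 5a_G².
∂π/∂a_G = 82 − 2a_S − 10a_G = 0, so a_G = 8.2 − 0.2a_S.
The reaction-function slope is −0.2, so a 15-unit rise in a_S moves a_G by −0.2 × 15 = −3. GreenPAC's best response falls — the actions are strategic substitutes.

-3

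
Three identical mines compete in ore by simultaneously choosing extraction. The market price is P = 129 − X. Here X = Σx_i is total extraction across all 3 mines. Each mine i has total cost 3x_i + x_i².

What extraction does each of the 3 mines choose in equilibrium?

21

A representative mine's profit is π_i = x_i(129 − X) − 3x_i − x_i², with X = x_i + Σ_{j≠i} x_j.
First-order condition: 126 − 4x_i − Σ_{j≠i} x_j = 0.
In a symmetric equilibrium every mine chooses the same x, so Σ_{j≠i} x_j = 2x. The condition becomes 126 − 6x = 0, giving x = 126/6 = 21.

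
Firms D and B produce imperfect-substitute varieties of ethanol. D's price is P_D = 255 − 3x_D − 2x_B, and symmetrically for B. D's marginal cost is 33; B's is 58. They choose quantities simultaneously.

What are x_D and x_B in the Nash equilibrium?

Firm D's profit: π = x_D(255 − 3x_D − 2x_B) − 33x_D.
∂π/∂x_D = 222 − 6x_D − 2x_B = 0 ⇒ x_D = 37 − (1/3)x_B.
Similarly x_B = 197/6 − (1/3)x_D.
Substituting the second reaction function into the first: x_D = 37 − (1/3)(197/6 − (1/3)x_D), which gives (8/9)x_D = 469/18 ⇒ x_D = 29.3125.
Then x_B = 197/6 − (1/3)·29.3125 = 23.0625.

29.3125, 23.0625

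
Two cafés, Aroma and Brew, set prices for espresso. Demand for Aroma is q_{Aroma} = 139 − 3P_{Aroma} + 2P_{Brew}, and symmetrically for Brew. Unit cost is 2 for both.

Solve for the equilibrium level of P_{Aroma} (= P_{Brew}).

Aroma's profit: π = (P_{Aroma} − 2)(139 − 3P_{Aroma} + 2P_{Brew}).
∂π/∂P_{Aroma} = 145 − 6P_{Aroma} + 2P_{Brew} = 0 ⇒ P_{Aroma} = 145/6 + (1/3)P_{Brew}.
The game is symmetric, so in equilibrium P_{Brew} = P_{Aroma}: the reaction function gives (2/3)P_{Aroma} = 145/6, hence P_{Aroma} = 36.25.

36.25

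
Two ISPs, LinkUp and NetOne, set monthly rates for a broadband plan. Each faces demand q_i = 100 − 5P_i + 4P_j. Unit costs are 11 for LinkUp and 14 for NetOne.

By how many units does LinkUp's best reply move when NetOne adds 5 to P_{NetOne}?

2

LinkUp's profit: π = (P_{LinkUp} − 11)(100 − 5P_{LinkUp} + 4P_{NetOne}).
∂π/∂P_{LinkUp} = 155 − 10P_{LinkUp} + 4P_{NetOne} = 0 ⇒ P_{LinkUp} = 15.5 + 0.4P_{NetOne}.
The reaction-function slope is 0.4, so a 5-unit rise in P_{NetOne} moves P_{LinkUp} by 0.4 × 5 = 2. LinkUp's best response rises — the actions are strategic complements.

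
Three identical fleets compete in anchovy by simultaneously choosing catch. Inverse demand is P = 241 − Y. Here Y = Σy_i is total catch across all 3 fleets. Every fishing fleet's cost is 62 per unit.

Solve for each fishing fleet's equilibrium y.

44.75

A representative fishing fleet's profit is π_i = y_i(241 − Y) − 62y_i, with Y = y_i + Σ_{j≠i} y_j.
First-order condition: 179 − 2y_i − Σ_{j≠i} y_j = 0.
Imposing symmetry (y_j = y for all j) turns Σ_{j≠i} y_j into 2y, so 179 = 4y and y = 44.75.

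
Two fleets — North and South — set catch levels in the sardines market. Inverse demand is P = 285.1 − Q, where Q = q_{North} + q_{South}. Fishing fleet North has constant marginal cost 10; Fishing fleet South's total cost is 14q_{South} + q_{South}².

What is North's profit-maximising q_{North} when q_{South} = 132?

Fishing fleet North's profit: π = q_{North}(285.1 − (q_{North} + q_{South})) − 10q_{North}.
∂π/∂q_{North} = 275.1 − 2q_{North} − q_{South} = 0, so q_{North} = 137.55 − 0.5q_{South}.
At q_{South} = 132: q_{North} = 137.55 − 0.5·132 = 71.55.

71.55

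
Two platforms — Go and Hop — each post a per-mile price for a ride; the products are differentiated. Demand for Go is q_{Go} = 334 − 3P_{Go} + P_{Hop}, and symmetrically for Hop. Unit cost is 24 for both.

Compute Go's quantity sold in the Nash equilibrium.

Go's profit: π = (P_{Go} − 24)(334 − 3P_{Go} + P_{Hop}).
∂π/∂P_{Go} = 406 − 6P_{Go} + P_{Hop} = 0 ⇒ P_{Go} = 203/3 + (1/6)P_{Hop}.
Setting P_{Go} = P_{Hop} in the reaction function: P_{Go} = 203/3 + (1/6)P_{Go}, so P_{Go} = (203/3) / (5/6) = 81.2.
q_{Go} = 334 − 3·81.2 + 81.2 = 171.6.

171.6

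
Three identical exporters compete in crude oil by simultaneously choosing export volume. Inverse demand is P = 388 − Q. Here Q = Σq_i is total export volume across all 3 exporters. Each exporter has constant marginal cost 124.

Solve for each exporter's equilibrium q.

66

A representative exporter's profit is π_i = q_i(388 − Q) − 124q_i, with Q = q_i + Σ_{j≠i} q_j.
First-order condition: 264 − 2q_i − Σ_{j≠i} q_j = 0.
With identical exporters, set every q_j = q: then 264 − 2q − 2q = 0, i.e. q = 264/4 = 66.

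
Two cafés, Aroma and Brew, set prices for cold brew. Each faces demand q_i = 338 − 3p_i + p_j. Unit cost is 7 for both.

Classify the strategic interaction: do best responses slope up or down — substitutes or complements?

Aroma's profit: π = (p_{Aroma} − 7)(338 − 3p_{Aroma} + p_{Brew}).
∂π/∂p_{Aroma} = 359 − 6p_{Aroma} + p_{Brew} = 0 ⇒ p_{Aroma} = 359/6 + (1/6)p_{Brew}.
The best-response slope dp_{Aroma}/dp_{Brew} = 1/6 > 0: the reaction function is upward-sloping, so the choices are strategic complements.

strategic complements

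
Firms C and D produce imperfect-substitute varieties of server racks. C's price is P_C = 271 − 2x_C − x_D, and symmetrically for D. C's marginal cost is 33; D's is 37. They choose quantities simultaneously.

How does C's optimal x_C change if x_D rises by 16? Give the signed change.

-4

Firm C's profit: π = x_C(271 − 2x_C − x_D) − 33x_C.
∂π/∂x_C = 238 − 4x_C − x_D = 0 ⇒ x_C = 59.5 − 0.25x_D.
The reaction-function slope is −0.25, so a 16-unit rise in x_D moves x_C by −0.25 × 16 = −4. C's best response falls — the actions are strategic substitutes.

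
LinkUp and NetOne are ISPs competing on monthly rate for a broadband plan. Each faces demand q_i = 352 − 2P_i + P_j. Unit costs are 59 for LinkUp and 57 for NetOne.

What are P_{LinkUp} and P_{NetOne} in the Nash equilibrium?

156.4, 155.6

LinkUp's profit: π = (P_{LinkUp} − 59)(352 − 2P_{LinkUp} + P_{NetOne}).
∂π/∂P_{LinkUp} = 470 − 4P_{LinkUp} + P_{NetOne} = 0 ⇒ P_{LinkUp} = 117.5 + 0.25P_{NetOne}.
Similarly P_{NetOne} = 116.5 + 0.25P_{LinkUp}.
Plugging P_{NetOne} into LinkUp's best response: P_{LinkUp} = 117.5 + 0.25(116.5 + 0.25P_{LinkUp}) ⇒ 0.9375P_{LinkUp} = 146.625, so P_{LinkUp} = 156.4.
Then P_{NetOne} = 116.5 + 0.25·156.4 = 155.6.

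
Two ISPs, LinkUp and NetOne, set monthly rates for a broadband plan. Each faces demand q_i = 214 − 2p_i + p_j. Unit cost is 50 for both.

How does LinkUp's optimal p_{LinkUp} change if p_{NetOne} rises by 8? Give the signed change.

LinkUp's profit: π = (p_{LinkUp} − 50)(214 − 2p_{LinkUp} + p_{NetOne}).
∂π/∂p_{LinkUp} = 314 − 4p_{LinkUp} + p_{NetOne} = 0 ⇒ p_{LinkUp} = 78.5 + 0.25p_{NetOne}.
The reaction-function slope is 0.25, so an 8-unit rise in p_{NetOne} moves p_{LinkUp} by 0.25 × 8 = 2. LinkUp's best response rises — the actions are strategic complements.

2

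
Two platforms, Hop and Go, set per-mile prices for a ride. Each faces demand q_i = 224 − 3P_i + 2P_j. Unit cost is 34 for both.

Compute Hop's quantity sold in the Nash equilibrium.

142.5

Hop's profit: π = (P_{Hop} − 34)(224 − 3P_{Hop} + 2P_{Go}).
∂π/∂P_{Hop} = 326 − 6P_{Hop} + 2P_{Go} = 0 ⇒ P_{Hop} = 163/3 + (1/3)P_{Go}.
The game is symmetric, so in equilibrium P_{Go} = P_{Hop}: the reaction function gives (2/3)P_{Hop} = 163/3, hence P_{Hop} = 81.5.
q_{Hop} = 224 − 3·81.5 + 2·81.5 = 142.5.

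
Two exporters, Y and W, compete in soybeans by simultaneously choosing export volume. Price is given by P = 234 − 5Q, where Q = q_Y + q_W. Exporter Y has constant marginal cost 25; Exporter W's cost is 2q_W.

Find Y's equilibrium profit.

Exporter Y's profit: π = q_Y(234 − 5(q_Y + q_W)) − 25q_Y.
∂π/∂q_Y = 209 − 10q_Y − 5q_W = 0, so q_Y = 20.9 − 0.5q_W.
By the same steps for W: q_W = 23.2 − 0.5q_Y.
Plugging q_W into Y's best response: q_Y = 20.9 − 0.5(23.2 − 0.5q_Y) ⇒ 0.75q_Y = 9.3, so q_Y = 12.4.
Then q_W = 23.2 − 0.5·12.4 = 17.
Price P = 234 − 5·29.4 = 87.
Y's profit: (87 − 25)·12.4 = 768.8.

768.8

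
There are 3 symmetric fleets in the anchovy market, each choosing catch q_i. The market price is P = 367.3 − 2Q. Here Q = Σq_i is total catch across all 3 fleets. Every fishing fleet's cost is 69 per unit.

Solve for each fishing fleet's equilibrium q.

37.2875

A representative fishing fleet's profit is π_i = q_i(367.3 − 2Q) − 69q_i, with Q = q_i + Σ_{j≠i} q_j.
First-order condition: 298.3 − 4q_i − 2Σ_{j≠i} q_j = 0.
In a symmetric equilibrium every fishing fleet chooses the same q, so Σ_{j≠i} q_j = 2q. The condition becomes 298.3 − 8q = 0, giving q = 298.3/8 = 37.2875.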